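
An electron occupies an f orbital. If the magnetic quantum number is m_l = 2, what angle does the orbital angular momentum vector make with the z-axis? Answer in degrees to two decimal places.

An f state has l = 3.
|L|² = l(l+1)ℏ² = 12ℏ², so |L| = 2√3 ℏ.
L_z = m_l ℏ = 2ℏ.
cos θ = L_z/|L| = 2/√12, so θ ≈ 54.74°.

θ ≈ 54.74°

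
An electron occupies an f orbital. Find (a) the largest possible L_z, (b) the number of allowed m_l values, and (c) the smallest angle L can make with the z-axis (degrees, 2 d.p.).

F corresponds to l = 3.
L_z,max = lℏ = 3ℏ.
There are 2l+1 = 7 values of m_l.
cos θ_min = 3/√12, so θ_min ≈ 30.00°.

L_z,max = 3ℏ; 7 values; θ_min ≈ 30.00°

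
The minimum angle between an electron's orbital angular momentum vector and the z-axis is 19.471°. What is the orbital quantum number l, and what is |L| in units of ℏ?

l = 8, |L| = 6√2 ℏ ≈ 8.485ℏ

cos θ_min = l/√(l(l+1)) = √(l/(l+1)), so l/(l+1) = cos²(19.471°) = 0.8889.
l = cos²θ/sin²θ ≈ 8.
Then |L| = ℏ√(8·9) = 6√2 ℏ.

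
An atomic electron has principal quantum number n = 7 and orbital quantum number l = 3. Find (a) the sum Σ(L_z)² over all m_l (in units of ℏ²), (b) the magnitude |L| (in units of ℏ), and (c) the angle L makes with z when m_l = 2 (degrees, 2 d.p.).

Σ(L_z)² = 28 ℏ²; |L| = 2√3 ℏ ≈ 3.464ℏ; θ(m_l=2) ≈ 54.74°

Σ m_l² = 28, so Σ(L_z)² = 28 ℏ².
|L| = ℏ√(3·4) = 2√3 ℏ ≈ 3.464ℏ.
For m_l = 2: cos θ = 2/√12, θ ≈ 54.74°.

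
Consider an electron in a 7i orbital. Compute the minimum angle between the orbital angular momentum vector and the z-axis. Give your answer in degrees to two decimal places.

θ_min ≈ 22.21°

The 7i subshell has l = 6.
|L| = √(l(l+1)) ℏ = √42 ℏ.
The smallest angle corresponds to the largest L_z, i.e. m_l = l = 6, giving L_z = 6ℏ.
cos θ_min = 6/√42, so θ_min ≈ 22.21°.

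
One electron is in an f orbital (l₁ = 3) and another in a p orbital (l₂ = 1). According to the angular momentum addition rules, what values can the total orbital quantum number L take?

L = 2, 3, 4

Angular momentum addition gives L = |l₁ − l₂|, …, l₁ + l₂.
So L can be 2, 3, 4.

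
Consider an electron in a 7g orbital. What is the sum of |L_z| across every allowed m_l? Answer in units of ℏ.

For 7g, l = 4.
m_l runs from −4 to 4, i.e. {-4, -3, -2, -1, 0, 1, 2, 3, 4}.
Σ|m_l| = 2(1+2+…+4) = 20.

Σ|L_z| = 20 ℏ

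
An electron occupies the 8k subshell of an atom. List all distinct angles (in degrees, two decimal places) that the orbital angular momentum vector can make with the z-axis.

θ ∈ {20.70°, 36.70°, 48.08°, 57.69°, 66.37°, 74.50°, 82.32°, 90.00°, 97.68°, 105.50°, 113.63°, 122.31°, 131.92°, 143.30°, 159.30°}

The 8k subshell has l = 7.
|L| = √(l(l+1)) ℏ = 2√14 ℏ.
cos θ = m_l/√56 for each m_l ∈ {-7, -6, -5, -4, -3, -2, -1, 0, 1, 2, 3, 4, 5, 6, 7}.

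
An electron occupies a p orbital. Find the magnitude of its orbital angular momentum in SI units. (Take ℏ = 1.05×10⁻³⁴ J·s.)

A p state has l = 1.
|L| = ℏ√(l(l+1)) = ℏ√(1·2) = √2 ℏ
Numerically, |L| = 1.414 × (1.05×10⁻³⁴ J·s) = 1.48×10⁻³⁴ J·s.

|L| = 1.48×10⁻³⁴ J·s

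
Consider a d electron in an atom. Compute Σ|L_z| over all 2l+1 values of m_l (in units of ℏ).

A d state has l = 2.
The allowed m_l values are -2, -1, 0, 1, 2.
Σ|m_l| = 2(1+2+…+2) = 6.

Σ|L_z| = 6 ℏ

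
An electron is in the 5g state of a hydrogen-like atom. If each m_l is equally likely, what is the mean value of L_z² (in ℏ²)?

⟨L_z²⟩ = 6.667 ℏ²

For 5g, l = 4.
m_l ∈ {-4, -3, -2, -1, 0, 1, 2, 3, 4}.
⟨L_z²⟩ = ℏ²·(Σ m_l²)/(2l+1) = ℏ²·60/9 = 6.667ℏ².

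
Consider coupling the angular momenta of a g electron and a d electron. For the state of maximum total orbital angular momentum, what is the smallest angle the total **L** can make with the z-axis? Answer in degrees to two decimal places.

L runs from |4 − 2| = 2 to 4 + 2 = 6.
So L can be 2, 3, 4, 5, 6.
The maximum is L = 6, with |L_tot| = ℏ√(6·7) = √42 ℏ.
The minimum angle with z is arccos(6/√42) ≈ 22.21°.

θ_min ≈ 22.21°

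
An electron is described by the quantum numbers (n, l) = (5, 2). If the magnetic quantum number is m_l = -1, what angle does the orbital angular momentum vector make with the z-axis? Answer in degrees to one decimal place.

θ ≈ 114.1°

|L| = √(l(l+1)) ℏ = √6 ℏ.
L_z = m_l ℏ = −1ℏ.
cos θ = L_z/|L| = -1/√6, so θ ≈ 114.1°.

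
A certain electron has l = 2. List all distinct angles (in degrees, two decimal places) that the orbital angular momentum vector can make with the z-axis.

θ ∈ {35.26°, 65.91°, 90.00°, 114.09°, 144.74°}

|L|² = l(l+1)ℏ² = 6ℏ², so |L| = √6 ℏ.
cos θ = m_l/√6 for each m_l ∈ {-2, -1, 0, 1, 2}.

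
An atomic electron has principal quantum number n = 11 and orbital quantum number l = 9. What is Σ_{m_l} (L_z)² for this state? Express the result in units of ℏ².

Σ(L_z)² = 570 ℏ²

m_l runs from −9 to 9, i.e. {-9, -8, -7, -6, -5, -4, -3, -2, -1, 0, 1, 2, 3, 4, 5, 6, 7, 8, 9}.
Σ m_l² = 2·(1 + 4 + 9 + 16 + 25 + 36 + 49 + 64 + 81) = 570.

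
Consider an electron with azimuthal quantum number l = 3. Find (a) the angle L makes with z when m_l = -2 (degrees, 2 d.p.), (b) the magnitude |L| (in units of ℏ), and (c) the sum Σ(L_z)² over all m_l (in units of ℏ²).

For m_l = -2: cos θ = -2/√12, θ ≈ 125.26°.
|L| = ℏ√(3·4) = 2√3 ℏ ≈ 3.464ℏ.
Σ m_l² = 28, so Σ(L_z)² = 28 ℏ².

θ(m_l=-2) ≈ 125.26°; |L| = 2√3 ℏ ≈ 3.464ℏ; Σ(L_z)² = 28 ℏ²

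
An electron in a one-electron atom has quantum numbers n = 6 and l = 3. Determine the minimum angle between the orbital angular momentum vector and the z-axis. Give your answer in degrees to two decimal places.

θ_min ≈ 30.00°

|L| = ℏ√(l(l+1)) = 2√3 ℏ.
The smallest angle corresponds to the largest L_z, i.e. m_l = l = 3, giving L_z = 3ℏ.
cos θ_min = 3/√12, so θ_min ≈ 30.00°.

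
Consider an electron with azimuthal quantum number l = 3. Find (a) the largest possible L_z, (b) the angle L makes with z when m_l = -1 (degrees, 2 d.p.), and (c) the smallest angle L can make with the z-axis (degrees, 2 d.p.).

L_z,max = 3ℏ; θ(m_l=-1) ≈ 106.78°; θ_min ≈ 30.00°

L_z,max = lℏ = 3ℏ.
For m_l = -1: cos θ = -1/√12, θ ≈ 106.78°.
cos θ_min = 3/√12, so θ_min ≈ 30.00°.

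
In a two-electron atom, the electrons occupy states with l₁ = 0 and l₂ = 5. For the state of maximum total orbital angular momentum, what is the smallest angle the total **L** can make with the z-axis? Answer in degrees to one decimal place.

L runs from |0 − 5| = 5 to 0 + 5 = 5.
Allowed values: L = 5.
The maximum is L = 5, with |L_tot| = ℏ√(5·6) = √30 ℏ.
The minimum angle with z is arccos(5/√30) ≈ 24.1°.

θ_min ≈ 24.1°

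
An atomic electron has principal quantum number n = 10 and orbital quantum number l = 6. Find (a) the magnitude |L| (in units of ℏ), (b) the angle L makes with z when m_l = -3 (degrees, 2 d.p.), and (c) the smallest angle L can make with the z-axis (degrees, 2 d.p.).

|L| = √42 ℏ ≈ 6.481ℏ; θ(m_l=-3) ≈ 117.58°; θ_min ≈ 22.21°

|L| = ℏ√(6·7) = √42 ℏ ≈ 6.481ℏ.
For m_l = -3: cos θ = -3/√42, θ ≈ 117.58°.
cos θ_min = 6/√42, so θ_min ≈ 22.21°.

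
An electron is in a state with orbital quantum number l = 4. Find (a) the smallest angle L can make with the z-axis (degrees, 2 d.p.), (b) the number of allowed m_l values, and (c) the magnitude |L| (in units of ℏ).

θ_min ≈ 26.57°; 9 values; |L| = 2√5 ℏ ≈ 4.472ℏ

cos θ_min = 4/√20, so θ_min ≈ 26.57°.
There are 2l+1 = 9 values of m_l.
|L| = ℏ√(4·5) = 2√5 ℏ ≈ 4.472ℏ.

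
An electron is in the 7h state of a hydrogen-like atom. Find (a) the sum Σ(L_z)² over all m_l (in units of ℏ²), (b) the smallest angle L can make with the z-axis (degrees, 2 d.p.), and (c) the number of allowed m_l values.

Σ(L_z)² = 110 ℏ²; θ_min ≈ 24.09°; 11 values

7h means n = 7, l = 5.
Σ m_l² = 110, so Σ(L_z)² = 110 ℏ².
cos θ_min = 5/√30, so θ_min ≈ 24.09°.
There are 2l+1 = 11 values of m_l.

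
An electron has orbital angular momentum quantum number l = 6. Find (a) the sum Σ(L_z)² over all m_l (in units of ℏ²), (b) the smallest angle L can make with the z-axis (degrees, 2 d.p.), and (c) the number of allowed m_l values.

Σ m_l² = 182, so Σ(L_z)² = 182 ℏ².
cos θ_min = 6/√42, so θ_min ≈ 22.21°.
There are 2l+1 = 13 values of m_l.

Σ(L_z)² = 182 ℏ²; θ_min ≈ 22.21°; 13 values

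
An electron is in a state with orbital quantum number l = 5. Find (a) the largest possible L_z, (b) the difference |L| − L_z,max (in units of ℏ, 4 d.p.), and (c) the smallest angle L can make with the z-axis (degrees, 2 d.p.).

L_z,max = lℏ = 5ℏ.
|L| − L_z,max = (√30 − 5)ℏ ≈ 0.4772ℏ.
cos θ_min = 5/√30, so θ_min ≈ 24.09°.

L_z,max = 5ℏ; |L|−L_z,max ≈ 0.4772ℏ; θ_min ≈ 24.09°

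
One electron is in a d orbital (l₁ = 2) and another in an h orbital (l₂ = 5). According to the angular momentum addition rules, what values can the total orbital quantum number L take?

L = 3, 4, 5, 6, 7

The total orbital quantum number L ranges from |l₁ − l₂| to l₁ + l₂ in integer steps.
Allowed values: L = 3, 4, 5, 6, 7.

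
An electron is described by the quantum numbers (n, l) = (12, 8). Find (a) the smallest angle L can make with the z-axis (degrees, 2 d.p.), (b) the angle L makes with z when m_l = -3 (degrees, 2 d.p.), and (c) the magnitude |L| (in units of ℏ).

θ_min ≈ 19.47°; θ(m_l=-3) ≈ 110.70°; |L| = 6√2 ℏ ≈ 8.485ℏ

cos θ_min = 8/√72, so θ_min ≈ 19.47°.
For m_l = -3: cos θ = -3/√72, θ ≈ 110.70°.
|L| = ℏ√(8·9) = 6√2 ℏ ≈ 8.485ℏ.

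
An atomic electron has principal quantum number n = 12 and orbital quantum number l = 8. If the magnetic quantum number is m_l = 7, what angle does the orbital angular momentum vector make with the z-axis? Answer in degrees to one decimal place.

|L|² = l(l+1)ℏ² = 72ℏ², so |L| = 6√2 ℏ.
L_z = m_l ℏ = 7ℏ.
cos θ = L_z/|L| = 7/√72, so θ ≈ 34.4°.

θ ≈ 34.4°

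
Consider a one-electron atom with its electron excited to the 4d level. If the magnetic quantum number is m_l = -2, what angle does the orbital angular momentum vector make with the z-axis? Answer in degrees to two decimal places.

θ ≈ 144.74°

The 4d level has l = 2.
|L| = ℏ√(l(l+1)) = √6 ℏ.
L_z = m_l ℏ = −2ℏ.
cos θ = L_z/|L| = -2/√6, so θ ≈ 144.74°.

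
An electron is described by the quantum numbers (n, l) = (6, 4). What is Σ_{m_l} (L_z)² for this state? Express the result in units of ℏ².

Σ(L_z)² = 60 ℏ²

m_l runs from −4 to 4, i.e. {-4, -3, -2, -1, 0, 1, 2, 3, 4}.
Summing m² from −4 to 4: Σ m_l² = 60.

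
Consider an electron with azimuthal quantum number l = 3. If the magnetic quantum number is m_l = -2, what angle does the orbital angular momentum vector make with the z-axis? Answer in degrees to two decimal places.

θ ≈ 125.26°

|L| = ℏ√(l(l+1)) = 2√3 ℏ.
L_z = m_l ℏ = −2ℏ.
cos θ = L_z/|L| = -2/√12, so θ ≈ 125.26°.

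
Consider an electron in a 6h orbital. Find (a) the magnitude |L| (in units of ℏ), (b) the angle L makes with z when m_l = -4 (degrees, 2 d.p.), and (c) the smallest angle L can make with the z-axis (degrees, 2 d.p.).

For 6h, l = 5.
|L| = ℏ√(5·6) = √30 ℏ ≈ 5.477ℏ.
For m_l = -4: cos θ = -4/√30, θ ≈ 136.91°.
cos θ_min = 5/√30, so θ_min ≈ 24.09°.

|L| = √30 ℏ ≈ 5.477ℏ; θ(m_l=-4) ≈ 136.91°; θ_min ≈ 24.09°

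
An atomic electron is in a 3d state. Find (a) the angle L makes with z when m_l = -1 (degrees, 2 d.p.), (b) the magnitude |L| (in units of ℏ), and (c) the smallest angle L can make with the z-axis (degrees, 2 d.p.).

θ(m_l=-1) ≈ 114.09°; |L| = √6 ℏ ≈ 2.449ℏ; θ_min ≈ 35.26°

The 3d subshell has l = 2.
For m_l = -1: cos θ = -1/√6, θ ≈ 114.09°.
|L| = ℏ√(2·3) = √6 ℏ ≈ 2.449ℏ.
cos θ_min = 2/√6, so θ_min ≈ 35.26°.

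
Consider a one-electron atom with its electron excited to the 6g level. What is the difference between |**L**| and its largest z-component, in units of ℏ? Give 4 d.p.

The 6g level has l = 4.
|L| = 2√5 ℏ ≈ 4.4721ℏ, while L_z,max = lℏ = 4ℏ.
The difference is (2√5 − 4)ℏ ≈ 0.4721ℏ.

|L| − L_z,max ≈ 0.4721ℏ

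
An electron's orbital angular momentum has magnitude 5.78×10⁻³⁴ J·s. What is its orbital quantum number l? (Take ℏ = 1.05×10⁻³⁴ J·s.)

|L|/ℏ = (5.78×10⁻³⁴)/(1.05×10⁻³⁴) ≈ 5.505.
l(l+1) ≈ 5.505² ≈ 30.30, so l = 5.

l = 5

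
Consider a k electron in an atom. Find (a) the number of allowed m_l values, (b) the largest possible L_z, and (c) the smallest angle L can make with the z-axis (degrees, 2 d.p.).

15 values; L_z,max = 7ℏ; θ_min ≈ 20.70°

A k state has l = 7.
There are 2l+1 = 15 values of m_l.
L_z,max = lℏ = 7ℏ.
cos θ_min = 7/√56, so θ_min ≈ 20.70°.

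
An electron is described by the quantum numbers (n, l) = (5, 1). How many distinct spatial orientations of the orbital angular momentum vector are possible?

The number of m_l values is 2l + 1 = 2·1 + 1 = 3.

3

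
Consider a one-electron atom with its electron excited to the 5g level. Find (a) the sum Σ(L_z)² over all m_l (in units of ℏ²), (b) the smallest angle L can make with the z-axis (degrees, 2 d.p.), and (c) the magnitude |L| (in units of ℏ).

The 5g level has l = 4.
Σ m_l² = 60, so Σ(L_z)² = 60 ℏ².
cos θ_min = 4/√20, so θ_min ≈ 26.57°.
|L| = ℏ√(4·5) = 2√5 ℏ ≈ 4.472ℏ.

Σ(L_z)² = 60 ℏ²; θ_min ≈ 26.57°; |L| = 2√5 ℏ ≈ 4.472ℏ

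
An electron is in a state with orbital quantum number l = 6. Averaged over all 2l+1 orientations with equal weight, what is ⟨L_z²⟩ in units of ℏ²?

⟨L_z²⟩ = 14 ℏ²

The allowed m_l values are -6, -5, -4, -3, -2, -1, 0, 1, 2, 3, 4, 5, 6.
⟨L_z²⟩ = ℏ²·l(l+1)/3 = 14ℏ².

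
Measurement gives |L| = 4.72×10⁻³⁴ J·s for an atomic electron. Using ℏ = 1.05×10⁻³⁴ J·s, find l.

Dividing by ℏ: |L|/ℏ ≈ 4.495.
Set l(l+1) = 20.21; the integer solution is l = 4.

l = 4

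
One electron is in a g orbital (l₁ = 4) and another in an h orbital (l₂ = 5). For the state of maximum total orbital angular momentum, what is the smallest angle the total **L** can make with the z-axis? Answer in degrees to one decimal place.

θ_min ≈ 18.4°

Angular momentum addition gives L = |l₁ − l₂|, …, l₁ + l₂.
L ∈ {1, 2, 3, 4, 5, 6, 7, 8, 9}.
The maximum is L = 9, with |L_tot| = ℏ√(9·10) = 3√10 ℏ.
The minimum angle with z is arccos(9/√90) ≈ 18.4°.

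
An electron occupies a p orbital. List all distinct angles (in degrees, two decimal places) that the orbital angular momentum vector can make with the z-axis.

A p state has l = 1.
|L| = ℏ√(l(l+1)) = √2 ℏ.
cos θ = m_l/√2 for each m_l ∈ {-1, 0, 1}.

θ ∈ {45.00°, 90.00°, 135.00°}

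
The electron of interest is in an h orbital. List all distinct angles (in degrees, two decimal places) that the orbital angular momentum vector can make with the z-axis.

An h state has l = 5.
|L|² = l(l+1)ℏ² = 30ℏ², so |L| = √30 ℏ.
cos θ = m_l/√30 for each m_l ∈ {-5, -4, -3, -2, -1, 0, 1, 2, 3, 4, 5}.

θ ∈ {24.09°, 43.09°, 56.79°, 68.58°, 79.48°, 90.00°, 100.52°, 111.42°, 123.21°, 136.91°, 155.91°}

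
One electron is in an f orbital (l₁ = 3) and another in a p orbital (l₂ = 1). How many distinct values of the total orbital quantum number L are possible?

Angular momentum addition gives L = |l₁ − l₂|, …, l₁ + l₂.
Allowed values: L = 2, 3, 4.
That is 3 values.

3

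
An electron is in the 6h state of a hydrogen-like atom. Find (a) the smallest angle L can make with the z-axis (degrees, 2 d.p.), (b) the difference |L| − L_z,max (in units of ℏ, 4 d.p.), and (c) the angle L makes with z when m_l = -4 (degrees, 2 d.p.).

The 6h subshell has l = 5.
cos θ_min = 5/√30, so θ_min ≈ 24.09°.
|L| − L_z,max = (√30 − 5)ℏ ≈ 0.4772ℏ.
For m_l = -4: cos θ = -4/√30, θ ≈ 136.91°.

θ_min ≈ 24.09°; |L|−L_z,max ≈ 0.4772ℏ; θ(m_l=-4) ≈ 136.91°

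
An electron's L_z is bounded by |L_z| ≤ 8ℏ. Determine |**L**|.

|L| = 6√2 ℏ ≈ 8.485ℏ

L_z,max = lℏ, so l = 8.
|L| = √(l(l+1)) ℏ = 6√2 ℏ.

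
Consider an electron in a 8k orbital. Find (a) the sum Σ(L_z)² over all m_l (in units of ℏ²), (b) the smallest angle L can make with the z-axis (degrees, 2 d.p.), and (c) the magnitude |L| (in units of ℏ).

Σ(L_z)² = 280 ℏ²; θ_min ≈ 20.70°; |L| = 2√14 ℏ ≈ 7.483ℏ

8k means n = 8, l = 7.
Σ m_l² = 280, so Σ(L_z)² = 280 ℏ².
cos θ_min = 7/√56, so θ_min ≈ 20.70°.
|L| = ℏ√(7·8) = 2√14 ℏ ≈ 7.483ℏ.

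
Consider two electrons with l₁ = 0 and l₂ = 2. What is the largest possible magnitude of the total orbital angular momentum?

The total orbital quantum number L ranges from |l₁ − l₂| to l₁ + l₂ in integer steps.
L ∈ {2}.
The largest magnitude corresponds to L = 2: |L_tot| = ℏ√(2·3) = √6 ℏ.

|L_tot|_max = √6 ℏ ≈ 2.449ℏ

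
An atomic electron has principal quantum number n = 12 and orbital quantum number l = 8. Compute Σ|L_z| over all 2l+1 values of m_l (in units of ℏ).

Σ|L_z| = 72 ℏ

m_l ∈ {-8, -7, -6, -5, -4, -3, -2, -1, 0, 1, 2, 3, 4, 5, 6, 7, 8}.
Σ|m_l| = 2·8(8+1)/2 = 72.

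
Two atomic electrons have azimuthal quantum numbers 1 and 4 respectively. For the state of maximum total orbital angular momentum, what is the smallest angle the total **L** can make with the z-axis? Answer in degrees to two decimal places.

By the triangle rule, |l₁ − l₂| ≤ L ≤ l₁ + l₂.
L ∈ {3, 4, 5}.
The maximum is L = 5, with |L_tot| = ℏ√(5·6) = √30 ℏ.
The minimum angle with z is arccos(5/√30) ≈ 24.09°.

θ_min ≈ 24.09°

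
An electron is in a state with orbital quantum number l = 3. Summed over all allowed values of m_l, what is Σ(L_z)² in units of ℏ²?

Σ(L_z)² = 28 ℏ²

m_l runs from −3 to 3, i.e. {-3, -2, -1, 0, 1, 2, 3}.
Σ m_l² = l(l+1)(2l+1)/3 = 3·4·7/3 = 28.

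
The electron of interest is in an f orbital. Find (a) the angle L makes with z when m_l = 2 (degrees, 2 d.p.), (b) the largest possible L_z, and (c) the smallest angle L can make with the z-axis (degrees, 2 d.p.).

An f state has l = 3.
For m_l = 2: cos θ = 2/√12, θ ≈ 54.74°.
L_z,max = lℏ = 3ℏ.
cos θ_min = 3/√12, so θ_min ≈ 30.00°.

θ(m_l=2) ≈ 54.74°; L_z,max = 3ℏ; θ_min ≈ 30.00°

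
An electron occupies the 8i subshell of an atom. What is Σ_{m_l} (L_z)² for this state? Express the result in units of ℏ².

For 8i, l = 6.
The allowed m_l values are -6, -5, -4, -3, -2, -1, 0, 1, 2, 3, 4, 5, 6.
Σ m_l² = l(l+1)(2l+1)/3 = 6·7·13/3 = 182.

Σ(L_z)² = 182 ℏ²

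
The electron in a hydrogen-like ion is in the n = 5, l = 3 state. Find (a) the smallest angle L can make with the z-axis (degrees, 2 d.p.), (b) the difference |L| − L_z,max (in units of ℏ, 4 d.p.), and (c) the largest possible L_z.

θ_min ≈ 30.00°; |L|−L_z,max ≈ 0.4641ℏ; L_z,max = 3ℏ

cos θ_min = 3/√12, so θ_min ≈ 30.00°.
|L| − L_z,max = (2√3 − 3)ℏ ≈ 0.4641ℏ.
L_z,max = lℏ = 3ℏ.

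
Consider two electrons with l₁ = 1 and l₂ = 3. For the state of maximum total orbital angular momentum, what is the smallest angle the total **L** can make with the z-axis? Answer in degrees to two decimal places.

L runs from |1 − 3| = 2 to 1 + 3 = 4.
So L can be 2, 3, 4.
The maximum is L = 4, with |L_tot| = ℏ√(4·5) = 2√5 ℏ.
The minimum angle with z is arccos(4/√20) ≈ 26.57°.

θ_min ≈ 26.57°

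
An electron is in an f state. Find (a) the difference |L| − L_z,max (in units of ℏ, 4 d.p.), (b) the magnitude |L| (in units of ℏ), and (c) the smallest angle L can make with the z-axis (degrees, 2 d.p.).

|L|−L_z,max ≈ 0.4641ℏ; |L| = 2√3 ℏ ≈ 3.464ℏ; θ_min ≈ 30.00°

For an f orbital, l = 3.
|L| − L_z,max = (2√3 − 3)ℏ ≈ 0.4641ℏ.
|L| = ℏ√(3·4) = 2√3 ℏ ≈ 3.464ℏ.
cos θ_min = 3/√12, so θ_min ≈ 30.00°.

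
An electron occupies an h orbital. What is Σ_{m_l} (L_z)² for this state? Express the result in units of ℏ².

H corresponds to l = 5.
m_l runs from −5 to 5, i.e. {-5, -4, -3, -2, -1, 0, 1, 2, 3, 4, 5}.
Σ m_l² = l(l+1)(2l+1)/3 = 5·6·11/3 = 110.

Σ(L_z)² = 110 ℏ²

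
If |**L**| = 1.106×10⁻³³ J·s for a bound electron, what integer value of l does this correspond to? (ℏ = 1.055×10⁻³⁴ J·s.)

l = 10

|L|/ℏ = (1.106×10⁻³³)/(1.055×10⁻³⁴) ≈ 10.483.
(|L|/ℏ)² = l(l+1) ≈ 109.90 ⇒ l = 10.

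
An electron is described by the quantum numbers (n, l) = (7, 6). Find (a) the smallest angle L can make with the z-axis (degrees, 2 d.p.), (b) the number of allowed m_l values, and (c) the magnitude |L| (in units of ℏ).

θ_min ≈ 22.21°; 13 values; |L| = √42 ℏ ≈ 6.481ℏ

cos θ_min = 6/√42, so θ_min ≈ 22.21°.
There are 2l+1 = 13 values of m_l.
|L| = ℏ√(6·7) = √42 ℏ ≈ 6.481ℏ.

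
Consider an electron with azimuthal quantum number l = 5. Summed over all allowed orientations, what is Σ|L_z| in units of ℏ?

Σ|L_z| = 30 ℏ

m_l ∈ {-5, -4, -3, -2, -1, 0, 1, 2, 3, 4, 5}.
Σ|m_l| = 2(1+2+…+5) = 30.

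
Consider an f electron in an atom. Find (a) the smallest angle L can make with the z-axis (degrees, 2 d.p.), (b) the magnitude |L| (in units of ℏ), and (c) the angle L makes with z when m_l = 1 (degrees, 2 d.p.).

θ_min ≈ 30.00°; |L| = 2√3 ℏ ≈ 3.464ℏ; θ(m_l=1) ≈ 73.22°

The letter f corresponds to l = 3.
cos θ_min = 3/√12, so θ_min ≈ 30.00°.
|L| = ℏ√(3·4) = 2√3 ℏ ≈ 3.464ℏ.
For m_l = 1: cos θ = 1/√12, θ ≈ 73.22°.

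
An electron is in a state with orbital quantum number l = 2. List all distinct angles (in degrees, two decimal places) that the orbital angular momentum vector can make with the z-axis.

θ ∈ {35.26°, 65.91°, 90.00°, 114.09°, 144.74°}

|L|² = l(l+1)ℏ² = 6ℏ², so |L| = √6 ℏ.
cos θ = m_l/√6 for each m_l ∈ {-2, -1, 0, 1, 2}.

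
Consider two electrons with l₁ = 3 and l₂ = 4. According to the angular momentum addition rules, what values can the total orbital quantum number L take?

By the triangle rule, |l₁ − l₂| ≤ L ≤ l₁ + l₂.
Allowed values: L = 1, 2, 3, 4, 5, 6, 7.

L = 1, 2, 3, 4, 5, 6, 7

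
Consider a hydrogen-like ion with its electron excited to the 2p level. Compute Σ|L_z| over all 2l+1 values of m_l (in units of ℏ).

The 2p level has l = 1.
m_l ∈ {-1, 0, 1}.
Σ|m_l| = 2·1(1+1)/2 = 2.

Σ|L_z| = 2 ℏ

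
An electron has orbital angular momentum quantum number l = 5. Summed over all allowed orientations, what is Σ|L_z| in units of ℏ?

m_l ∈ {-5, -4, -3, -2, -1, 0, 1, 2, 3, 4, 5}.
Σ|m_l| = l(l+1) = 30.

Σ|L_z| = 30 ℏ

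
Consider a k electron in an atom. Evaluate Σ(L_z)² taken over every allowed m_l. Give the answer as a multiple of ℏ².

For a k orbital, l = 7.
m_l runs from −7 to 7, i.e. {-7, -6, -5, -4, -3, -2, -1, 0, 1, 2, 3, 4, 5, 6, 7}.
Σ m_l² = l(l+1)(2l+1)/3 = 7·8·15/3 = 280.

Σ(L_z)² = 280 ℏ²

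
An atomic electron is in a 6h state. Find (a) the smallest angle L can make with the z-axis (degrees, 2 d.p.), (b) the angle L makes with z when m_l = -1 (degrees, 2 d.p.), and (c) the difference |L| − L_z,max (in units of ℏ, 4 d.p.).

The 6h subshell has l = 5.
cos θ_min = 5/√30, so θ_min ≈ 24.09°.
For m_l = -1: cos θ = -1/√30, θ ≈ 100.52°.
|L| − L_z,max = (√30 − 5)ℏ ≈ 0.4772ℏ.

θ_min ≈ 24.09°; θ(m_l=-1) ≈ 100.52°; |L|−L_z,max ≈ 0.4772ℏ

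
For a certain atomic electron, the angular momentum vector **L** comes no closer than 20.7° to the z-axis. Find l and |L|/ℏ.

l = 7, |L| = 2√14 ℏ ≈ 7.483ℏ

At minimum angle, m_l = l, so cos θ = l/√(l(l+1)); cos²θ = l/(l+1) = 0.8751.
l = cos²θ/sin²θ ≈ 7.
Then |L| = ℏ√(7·8) = 2√14 ℏ.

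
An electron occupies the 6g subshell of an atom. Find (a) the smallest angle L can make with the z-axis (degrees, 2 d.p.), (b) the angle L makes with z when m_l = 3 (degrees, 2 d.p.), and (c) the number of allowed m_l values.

For 6g, l = 4.
cos θ_min = 4/√20, so θ_min ≈ 26.57°.
For m_l = 3: cos θ = 3/√20, θ ≈ 47.87°.
There are 2l+1 = 9 values of m_l.

θ_min ≈ 26.57°; θ(m_l=3) ≈ 47.87°; 9 values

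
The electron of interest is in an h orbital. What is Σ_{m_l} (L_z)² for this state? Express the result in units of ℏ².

H corresponds to l = 5.
The allowed m_l values are -5, -4, -3, -2, -1, 0, 1, 2, 3, 4, 5.
Σ m_l² = l(l+1)(2l+1)/3 = 5·6·11/3 = 110.

Σ(L_z)² = 110 ℏ²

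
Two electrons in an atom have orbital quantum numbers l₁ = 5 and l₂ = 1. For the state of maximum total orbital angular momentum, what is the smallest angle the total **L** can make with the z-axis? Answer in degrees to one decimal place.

θ_min ≈ 22.2°

Angular momentum addition gives L = |l₁ − l₂|, …, l₁ + l₂.
Allowed values: L = 4, 5, 6.
The maximum is L = 6, with |L_tot| = ℏ√(6·7) = √42 ℏ.
The minimum angle with z is arccos(6/√42) ≈ 22.2°.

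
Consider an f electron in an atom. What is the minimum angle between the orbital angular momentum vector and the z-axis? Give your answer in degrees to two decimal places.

F corresponds to l = 3.
|L| = √(l(l+1)) ℏ = 2√3 ℏ.
The smallest angle corresponds to the largest L_z, i.e. m_l = l = 3, giving L_z = 3ℏ.
cos θ_min = 3/√12, so θ_min ≈ 30.00°.

θ_min ≈ 30.00°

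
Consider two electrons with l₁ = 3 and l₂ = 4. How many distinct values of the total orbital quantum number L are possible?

The total orbital quantum number L ranges from |l₁ − l₂| to l₁ + l₂ in integer steps.
So L can be 1, 2, 3, 4, 5, 6, 7.
That is 7 values.

7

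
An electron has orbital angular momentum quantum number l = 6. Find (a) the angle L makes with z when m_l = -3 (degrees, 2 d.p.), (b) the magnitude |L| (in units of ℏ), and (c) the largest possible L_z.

θ(m_l=-3) ≈ 117.58°; |L| = √42 ℏ ≈ 6.481ℏ; L_z,max = 6ℏ

For m_l = -3: cos θ = -3/√42, θ ≈ 117.58°.
|L| = ℏ√(6·7) = √42 ℏ ≈ 6.481ℏ.
L_z,max = lℏ = 6ℏ.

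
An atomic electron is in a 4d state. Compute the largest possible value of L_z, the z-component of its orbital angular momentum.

L_z,max = 2ℏ

For 4d, l = 2.
L_z = m_l ℏ with m_l ∈ {−2, …, 2}; the maximum is m_l = 2.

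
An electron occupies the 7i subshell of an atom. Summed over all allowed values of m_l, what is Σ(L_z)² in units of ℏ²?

The 7i subshell has l = 6.
The allowed m_l values are -6, -5, -4, -3, -2, -1, 0, 1, 2, 3, 4, 5, 6.
Summing m² from −6 to 6: Σ m_l² = 182.

Σ(L_z)² = 182 ℏ²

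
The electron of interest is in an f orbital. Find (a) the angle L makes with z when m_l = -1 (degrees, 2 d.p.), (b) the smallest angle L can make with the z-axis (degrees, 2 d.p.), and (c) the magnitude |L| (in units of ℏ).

θ(m_l=-1) ≈ 106.78°; θ_min ≈ 30.00°; |L| = 2√3 ℏ ≈ 3.464ℏ

For an f orbital, l = 3.
For m_l = -1: cos θ = -1/√12, θ ≈ 106.78°.
cos θ_min = 3/√12, so θ_min ≈ 30.00°.
|L| = ℏ√(3·4) = 2√3 ℏ ≈ 3.464ℏ.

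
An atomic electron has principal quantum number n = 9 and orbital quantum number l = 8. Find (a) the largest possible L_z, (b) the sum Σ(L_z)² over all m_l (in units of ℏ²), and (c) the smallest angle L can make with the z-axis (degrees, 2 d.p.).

L_z,max = 8ℏ; Σ(L_z)² = 408 ℏ²; θ_min ≈ 19.47°

L_z,max = lℏ = 8ℏ.
Σ m_l² = 408, so Σ(L_z)² = 408 ℏ².
cos θ_min = 8/√72, so θ_min ≈ 19.47°.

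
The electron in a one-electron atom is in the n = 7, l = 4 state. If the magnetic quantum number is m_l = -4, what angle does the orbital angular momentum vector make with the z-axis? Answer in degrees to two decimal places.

θ ≈ 153.43°

|L| = √(l(l+1)) ℏ = 2√5 ℏ.
L_z = m_l ℏ = −4ℏ.
cos θ = L_z/|L| = -4/√20, so θ ≈ 153.43°.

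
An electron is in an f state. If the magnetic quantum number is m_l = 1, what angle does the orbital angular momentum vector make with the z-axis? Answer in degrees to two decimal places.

θ ≈ 73.22°

An f state has l = 3.
|L| = √(l(l+1)) ℏ = 2√3 ℏ.
L_z = m_l ℏ = 1ℏ.
cos θ = L_z/|L| = 1/√12, so θ ≈ 73.22°.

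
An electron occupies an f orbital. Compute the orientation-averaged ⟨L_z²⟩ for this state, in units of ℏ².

For an f orbital, l = 3.
m_l ∈ {-3, -2, -1, 0, 1, 2, 3}.
Average of L_z² over 7 states: 28/7 ℏ² = 4 ℏ².

⟨L_z²⟩ = 4 ℏ²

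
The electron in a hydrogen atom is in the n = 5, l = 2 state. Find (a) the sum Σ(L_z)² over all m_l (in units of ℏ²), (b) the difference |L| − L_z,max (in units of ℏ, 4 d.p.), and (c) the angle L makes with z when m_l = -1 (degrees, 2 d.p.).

Σ m_l² = 10, so Σ(L_z)² = 10 ℏ².
|L| − L_z,max = (√6 − 2)ℏ ≈ 0.4495ℏ.
For m_l = -1: cos θ = -1/√6, θ ≈ 114.09°.

Σ(L_z)² = 10 ℏ²; |L|−L_z,max ≈ 0.4495ℏ; θ(m_l=-1) ≈ 114.09°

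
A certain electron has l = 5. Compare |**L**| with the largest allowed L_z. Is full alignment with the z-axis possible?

|L| = √30 ℏ ≈ 5.4772ℏ, while L_z,max = lℏ = 5ℏ.
Since |L| > L_z,max, the vector can never point exactly along z; the closest it comes is θ_min = arccos(5/√30) ≈ 24.1°.

No: L_z,max = 5ℏ < |L| = √30 ℏ ≈ 5.477ℏ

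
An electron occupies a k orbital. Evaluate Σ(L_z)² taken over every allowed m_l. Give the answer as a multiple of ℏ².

Σ(L_z)² = 280 ℏ²

The letter k corresponds to l = 7.
m_l runs from −7 to 7, i.e. {-7, -6, -5, -4, -3, -2, -1, 0, 1, 2, 3, 4, 5, 6, 7}.
Σ m_l² = l(l+1)(2l+1)/3 = 7·8·15/3 = 280.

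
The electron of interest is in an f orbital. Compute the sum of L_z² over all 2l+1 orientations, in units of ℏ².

The letter f corresponds to l = 3.
m_l runs from −3 to 3, i.e. {-3, -2, -1, 0, 1, 2, 3}.
Summing m² from −3 to 3: Σ m_l² = 28.

Σ(L_z)² = 28 ℏ²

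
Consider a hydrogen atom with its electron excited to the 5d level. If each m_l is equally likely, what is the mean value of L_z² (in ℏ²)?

The 5d level has l = 2.
m_l ∈ {-2, -1, 0, 1, 2}.
⟨L_z²⟩ = ℏ²·(Σ m_l²)/(2l+1) = ℏ²·10/5 = 2ℏ².

⟨L_z²⟩ = 2 ℏ²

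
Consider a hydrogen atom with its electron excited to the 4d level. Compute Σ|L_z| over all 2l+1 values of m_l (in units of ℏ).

Σ|L_z| = 6 ℏ

The 4d level has l = 2.
The allowed m_l values are -2, -1, 0, 1, 2.
Σ|m_l| = 2·2(2+1)/2 = 6.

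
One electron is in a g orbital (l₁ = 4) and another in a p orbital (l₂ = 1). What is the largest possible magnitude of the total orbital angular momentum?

|L_tot|_max = √30 ℏ ≈ 5.477ℏ

Angular momentum addition gives L = |l₁ − l₂|, …, l₁ + l₂.
So L can be 3, 4, 5.
The largest magnitude corresponds to L = 5: |L_tot| = ℏ√(5·6) = √30 ℏ.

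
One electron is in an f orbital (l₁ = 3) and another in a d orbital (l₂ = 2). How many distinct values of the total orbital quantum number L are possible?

5

The total orbital quantum number L ranges from |l₁ − l₂| to l₁ + l₂ in integer steps.
So L can be 1, 2, 3, 4, 5.
That is 5 values.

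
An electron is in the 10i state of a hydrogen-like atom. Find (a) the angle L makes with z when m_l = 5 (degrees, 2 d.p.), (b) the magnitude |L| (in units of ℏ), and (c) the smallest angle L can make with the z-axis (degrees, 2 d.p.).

θ(m_l=5) ≈ 39.51°; |L| = √42 ℏ ≈ 6.481ℏ; θ_min ≈ 22.21°

For 10i, l = 6.
For m_l = 5: cos θ = 5/√42, θ ≈ 39.51°.
|L| = ℏ√(6·7) = √42 ℏ ≈ 6.481ℏ.
cos θ_min = 6/√42, so θ_min ≈ 22.21°.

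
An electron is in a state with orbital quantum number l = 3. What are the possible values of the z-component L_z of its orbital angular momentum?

L_z = m_l ℏ with m_l ranging from −l to +l in integer steps.
For l = 3: m_l ∈ {-3, -2, -1, 0, 1, 2, 3}.

L_z ∈ {−3ℏ, −2ℏ, −ℏ, 0, ℏ, 2ℏ, 3ℏ}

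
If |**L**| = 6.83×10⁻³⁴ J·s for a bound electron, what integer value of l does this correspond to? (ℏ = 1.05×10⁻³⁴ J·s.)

l = 6

In units of ℏ, |L| ≈ 6.505.
Set l(l+1) = 42.31; the integer solution is l = 6.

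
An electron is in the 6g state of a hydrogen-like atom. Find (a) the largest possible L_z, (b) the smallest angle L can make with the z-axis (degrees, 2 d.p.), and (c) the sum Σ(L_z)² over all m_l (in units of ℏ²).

The 6g subshell has l = 4.
L_z,max = lℏ = 4ℏ.
cos θ_min = 4/√20, so θ_min ≈ 26.57°.
Σ m_l² = 60, so Σ(L_z)² = 60 ℏ².

L_z,max = 4ℏ; θ_min ≈ 26.57°; Σ(L_z)² = 60 ℏ²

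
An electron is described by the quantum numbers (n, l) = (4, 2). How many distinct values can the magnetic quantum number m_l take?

5

The number of m_l values is 2l + 1 = 2·2 + 1 = 5.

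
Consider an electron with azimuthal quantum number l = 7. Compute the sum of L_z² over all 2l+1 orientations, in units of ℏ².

Σ(L_z)² = 280 ℏ²

m_l ∈ {-7, -6, -5, -4, -3, -2, -1, 0, 1, 2, 3, 4, 5, 6, 7}.
Σ m_l² = l(l+1)(2l+1)/3 = 7·8·15/3 = 280.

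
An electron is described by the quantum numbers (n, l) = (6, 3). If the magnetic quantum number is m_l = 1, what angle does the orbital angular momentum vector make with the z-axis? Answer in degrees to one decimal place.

|L| = √(l(l+1)) ℏ = 2√3 ℏ.
L_z = m_l ℏ = 1ℏ.
cos θ = L_z/|L| = 1/√12, so θ ≈ 73.2°.

θ ≈ 73.2°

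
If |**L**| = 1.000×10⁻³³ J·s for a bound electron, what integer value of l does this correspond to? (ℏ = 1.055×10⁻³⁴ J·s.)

Dividing by ℏ: |L|/ℏ ≈ 9.479.
l(l+1) ≈ 9.479² ≈ 89.85, so l = 9.

l = 9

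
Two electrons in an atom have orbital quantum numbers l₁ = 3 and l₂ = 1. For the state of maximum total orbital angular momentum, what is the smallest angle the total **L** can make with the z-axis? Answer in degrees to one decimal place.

By the triangle rule, |l₁ − l₂| ≤ L ≤ l₁ + l₂.
L ∈ {2, 3, 4}.
The maximum is L = 4, with |L_tot| = ℏ√(4·5) = 2√5 ℏ.
The minimum angle with z is arccos(4/√20) ≈ 26.6°.

θ_min ≈ 26.6°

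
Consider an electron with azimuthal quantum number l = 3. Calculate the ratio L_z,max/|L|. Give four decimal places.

L_z,max/|L| = 0.8660

|L| = 2√3 ℏ ≈ 3.4641ℏ, while L_z,max = lℏ = 3ℏ.
L_z,max/|L| = 3/√12 = 0.8660.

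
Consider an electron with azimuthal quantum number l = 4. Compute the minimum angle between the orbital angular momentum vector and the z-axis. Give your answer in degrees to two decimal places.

θ_min ≈ 26.57°

|L| = √(l(l+1)) ℏ = 2√5 ℏ.
The smallest angle corresponds to the largest L_z, i.e. m_l = l = 4, giving L_z = 4ℏ.
cos θ_min = 4/√20, so θ_min ≈ 26.57°.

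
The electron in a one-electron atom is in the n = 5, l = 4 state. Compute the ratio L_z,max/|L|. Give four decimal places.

|L| = 2√5 ℏ ≈ 4.4721ℏ, while L_z,max = lℏ = 4ℏ.
L_z,max/|L| = 4/√20 = 0.8944.

L_z,max/|L| = 0.8944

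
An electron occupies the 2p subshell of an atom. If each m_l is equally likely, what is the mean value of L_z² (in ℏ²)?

⟨L_z²⟩ = 0.6667 ℏ²

For 2p, l = 1.
m_l runs from −1 to 1, i.e. {-1, 0, 1}.
⟨L_z²⟩ = ℏ²·(Σ m_l²)/(2l+1) = ℏ²·2/3 = 0.6667ℏ².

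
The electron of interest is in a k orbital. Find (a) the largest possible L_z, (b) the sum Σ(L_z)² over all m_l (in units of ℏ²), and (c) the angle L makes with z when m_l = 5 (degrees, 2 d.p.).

K corresponds to l = 7.
L_z,max = lℏ = 7ℏ.
Σ m_l² = 280, so Σ(L_z)² = 280 ℏ².
For m_l = 5: cos θ = 5/√56, θ ≈ 48.08°.

L_z,max = 7ℏ; Σ(L_z)² = 280 ℏ²; θ(m_l=5) ≈ 48.08°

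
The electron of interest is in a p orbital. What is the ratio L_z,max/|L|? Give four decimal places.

L_z,max/|L| = 0.7071

A p state has l = 1.
|L| = √2 ℏ ≈ 1.4142ℏ, while L_z,max = lℏ = 1ℏ.
L_z,max/|L| = 1/√2 = 0.7071.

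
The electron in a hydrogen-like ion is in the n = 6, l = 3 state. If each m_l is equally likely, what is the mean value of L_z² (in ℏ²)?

⟨L_z²⟩ = 4 ℏ²

m_l ∈ {-3, -2, -1, 0, 1, 2, 3}.
⟨L_z²⟩ = ℏ²·l(l+1)/3 = 4ℏ².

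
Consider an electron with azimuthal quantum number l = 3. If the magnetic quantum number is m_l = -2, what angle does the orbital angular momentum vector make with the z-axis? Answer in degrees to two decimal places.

θ ≈ 125.26°

|L| = √(l(l+1)) ℏ = 2√3 ℏ.
L_z = m_l ℏ = −2ℏ.
cos θ = L_z/|L| = -2/√12, so θ ≈ 125.26°.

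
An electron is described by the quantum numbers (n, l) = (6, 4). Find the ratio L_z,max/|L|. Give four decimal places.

L_z,max/|L| = 0.8944

|L| = 2√5 ℏ ≈ 4.4721ℏ, while L_z,max = lℏ = 4ℏ.
L_z,max/|L| = 4/√20 = 0.8944.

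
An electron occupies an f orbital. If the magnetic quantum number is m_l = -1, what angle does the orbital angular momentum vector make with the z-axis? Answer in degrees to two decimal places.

θ ≈ 106.78°

For an f orbital, l = 3.
|L|² = l(l+1)ℏ² = 12ℏ², so |L| = 2√3 ℏ.
L_z = m_l ℏ = −1ℏ.
cos θ = L_z/|L| = -1/√12, so θ ≈ 106.78°.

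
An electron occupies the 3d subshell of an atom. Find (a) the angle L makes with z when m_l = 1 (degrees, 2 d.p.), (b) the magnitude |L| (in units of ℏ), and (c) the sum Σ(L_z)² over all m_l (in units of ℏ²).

θ(m_l=1) ≈ 65.91°; |L| = √6 ℏ ≈ 2.449ℏ; Σ(L_z)² = 10 ℏ²

The 3d subshell has l = 2.
For m_l = 1: cos θ = 1/√6, θ ≈ 65.91°.
|L| = ℏ√(2·3) = √6 ℏ ≈ 2.449ℏ.
Σ m_l² = 10, so Σ(L_z)² = 10 ℏ².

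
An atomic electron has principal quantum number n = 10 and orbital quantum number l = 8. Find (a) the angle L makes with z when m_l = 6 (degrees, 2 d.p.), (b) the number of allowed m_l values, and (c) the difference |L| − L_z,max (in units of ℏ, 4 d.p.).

For m_l = 6: cos θ = 6/√72, θ ≈ 45.00°.
There are 2l+1 = 17 values of m_l.
|L| − L_z,max = (6√2 − 8)ℏ ≈ 0.4853ℏ.

θ(m_l=6) ≈ 45.00°; 17 values; |L|−L_z,max ≈ 0.4853ℏ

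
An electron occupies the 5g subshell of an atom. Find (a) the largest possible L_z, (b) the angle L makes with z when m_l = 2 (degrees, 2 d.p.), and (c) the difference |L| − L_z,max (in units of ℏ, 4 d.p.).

L_z,max = 4ℏ; θ(m_l=2) ≈ 63.43°; |L|−L_z,max ≈ 0.4721ℏ

The 5g subshell has l = 4.
L_z,max = lℏ = 4ℏ.
For m_l = 2: cos θ = 2/√20, θ ≈ 63.43°.
|L| − L_z,max = (2√5 − 4)ℏ ≈ 0.4721ℏ.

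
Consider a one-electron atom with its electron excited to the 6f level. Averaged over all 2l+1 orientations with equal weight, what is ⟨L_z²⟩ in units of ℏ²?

⟨L_z²⟩ = 4 ℏ²

The 6f level has l = 3.
m_l ∈ {-3, -2, -1, 0, 1, 2, 3}.
⟨L_z²⟩ = ℏ²·(Σ m_l²)/(2l+1) = ℏ²·28/7 = 4ℏ².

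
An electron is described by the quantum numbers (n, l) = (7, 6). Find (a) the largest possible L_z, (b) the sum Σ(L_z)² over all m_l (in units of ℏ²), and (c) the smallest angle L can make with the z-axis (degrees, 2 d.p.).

L_z,max = 6ℏ; Σ(L_z)² = 182 ℏ²; θ_min ≈ 22.21°

L_z,max = lℏ = 6ℏ.
Σ m_l² = 182, so Σ(L_z)² = 182 ℏ².
cos θ_min = 6/√42, so θ_min ≈ 22.21°.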